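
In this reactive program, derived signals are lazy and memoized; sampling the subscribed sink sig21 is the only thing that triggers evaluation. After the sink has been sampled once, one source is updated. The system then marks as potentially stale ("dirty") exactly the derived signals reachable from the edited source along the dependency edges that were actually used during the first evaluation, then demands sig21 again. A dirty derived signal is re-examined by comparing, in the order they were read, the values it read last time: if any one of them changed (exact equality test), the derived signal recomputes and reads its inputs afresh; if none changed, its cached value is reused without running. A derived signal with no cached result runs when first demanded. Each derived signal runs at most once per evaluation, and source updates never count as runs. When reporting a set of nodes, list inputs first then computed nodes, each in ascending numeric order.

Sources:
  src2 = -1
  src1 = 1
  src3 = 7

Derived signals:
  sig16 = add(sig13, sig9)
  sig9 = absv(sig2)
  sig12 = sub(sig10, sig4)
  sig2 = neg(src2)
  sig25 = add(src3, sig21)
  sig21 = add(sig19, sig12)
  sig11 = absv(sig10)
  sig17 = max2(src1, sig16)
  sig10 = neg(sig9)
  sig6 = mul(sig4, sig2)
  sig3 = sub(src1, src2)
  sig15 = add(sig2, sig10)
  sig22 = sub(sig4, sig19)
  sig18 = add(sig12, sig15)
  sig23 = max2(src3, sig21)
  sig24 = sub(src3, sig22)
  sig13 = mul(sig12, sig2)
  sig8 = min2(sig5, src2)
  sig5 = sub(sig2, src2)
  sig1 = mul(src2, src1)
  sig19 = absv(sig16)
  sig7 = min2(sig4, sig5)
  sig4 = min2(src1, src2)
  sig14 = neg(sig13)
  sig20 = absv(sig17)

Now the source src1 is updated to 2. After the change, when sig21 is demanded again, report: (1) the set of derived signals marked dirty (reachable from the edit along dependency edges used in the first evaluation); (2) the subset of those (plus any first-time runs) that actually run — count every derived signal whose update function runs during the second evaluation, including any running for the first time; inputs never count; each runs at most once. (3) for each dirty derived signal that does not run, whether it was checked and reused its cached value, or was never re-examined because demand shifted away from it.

First demand of the output computes:
  sig2 = neg(-1) = 1
  sig4 = min2(1, -1) = -1
  sig9 = absv(1) = 1
  sig10 = neg(1) = -1
  sig12 = sub(-1, -1) = 0
  sig13 = mul(0, 1) = 0
  sig16 = add(0, 1) = 1
  sig19 = absv(1) = 1
  sig21 = add(1, 0) = 1

After the edit, cleaning proceeds:
  sig4: a read changed (src1 1->2) — executes, giving -1 — identical to its old value.
  sig12: dirty, but its reads are unchanged (sig10 unchanged, sig4 unchanged); cached 0 stands.
  sig13: dirty, but its reads are unchanged (sig12 unchanged, sig2 unchanged); cached 0 stands.
  sig16: dirty, but its reads are unchanged (sig13 unchanged, sig9 unchanged); cached 1 stands.
  sig19: dirty, but its reads are unchanged (sig16 unchanged); cached 1 stands.
  sig21: dirty, but its reads are unchanged (sig19 unchanged, sig12 unchanged); cached 1 stands.

Note the absorption at sig4: it re-runs yet its value is the same, leaving the output's value untouched.

The edit dirties: sig4, sig12, sig13, sig16, sig19, sig21.
1 derived signals run: sig4.
Cache hits after checking: sig12, sig13, sig16, sig19, sig21.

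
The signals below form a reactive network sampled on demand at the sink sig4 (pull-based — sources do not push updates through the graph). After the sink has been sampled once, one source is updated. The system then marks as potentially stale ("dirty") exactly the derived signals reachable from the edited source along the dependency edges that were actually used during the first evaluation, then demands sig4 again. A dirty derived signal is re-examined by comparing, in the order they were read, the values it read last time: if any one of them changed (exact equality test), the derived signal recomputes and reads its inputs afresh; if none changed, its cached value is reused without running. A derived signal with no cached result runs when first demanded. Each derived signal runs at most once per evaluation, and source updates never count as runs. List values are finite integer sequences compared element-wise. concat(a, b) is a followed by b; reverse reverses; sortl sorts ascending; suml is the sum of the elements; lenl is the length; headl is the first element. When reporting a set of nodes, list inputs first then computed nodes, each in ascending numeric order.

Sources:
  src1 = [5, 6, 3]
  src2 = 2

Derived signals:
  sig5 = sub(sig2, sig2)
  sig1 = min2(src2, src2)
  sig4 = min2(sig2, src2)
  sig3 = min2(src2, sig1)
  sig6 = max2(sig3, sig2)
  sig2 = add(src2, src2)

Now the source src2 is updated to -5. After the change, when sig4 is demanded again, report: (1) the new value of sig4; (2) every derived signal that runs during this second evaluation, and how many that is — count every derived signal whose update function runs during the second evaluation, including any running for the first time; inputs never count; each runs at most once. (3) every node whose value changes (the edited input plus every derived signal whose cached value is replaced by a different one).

sig4 now evaluates to -10.
Run set: sig2, sig4 (2 run).
Changed values: src2, sig2, sig4.

Initial pass — values computed on the first demand:
  sig2 = add(2, 2) = 4
  sig4 = min2(4, 2) = 2

Second demand — change propagation:
  sig2: re-runs because src2 2->-5; src2 2->-5; new result -10.
  sig4: re-runs because sig2 4->-10; src2 2->-5; new result -10.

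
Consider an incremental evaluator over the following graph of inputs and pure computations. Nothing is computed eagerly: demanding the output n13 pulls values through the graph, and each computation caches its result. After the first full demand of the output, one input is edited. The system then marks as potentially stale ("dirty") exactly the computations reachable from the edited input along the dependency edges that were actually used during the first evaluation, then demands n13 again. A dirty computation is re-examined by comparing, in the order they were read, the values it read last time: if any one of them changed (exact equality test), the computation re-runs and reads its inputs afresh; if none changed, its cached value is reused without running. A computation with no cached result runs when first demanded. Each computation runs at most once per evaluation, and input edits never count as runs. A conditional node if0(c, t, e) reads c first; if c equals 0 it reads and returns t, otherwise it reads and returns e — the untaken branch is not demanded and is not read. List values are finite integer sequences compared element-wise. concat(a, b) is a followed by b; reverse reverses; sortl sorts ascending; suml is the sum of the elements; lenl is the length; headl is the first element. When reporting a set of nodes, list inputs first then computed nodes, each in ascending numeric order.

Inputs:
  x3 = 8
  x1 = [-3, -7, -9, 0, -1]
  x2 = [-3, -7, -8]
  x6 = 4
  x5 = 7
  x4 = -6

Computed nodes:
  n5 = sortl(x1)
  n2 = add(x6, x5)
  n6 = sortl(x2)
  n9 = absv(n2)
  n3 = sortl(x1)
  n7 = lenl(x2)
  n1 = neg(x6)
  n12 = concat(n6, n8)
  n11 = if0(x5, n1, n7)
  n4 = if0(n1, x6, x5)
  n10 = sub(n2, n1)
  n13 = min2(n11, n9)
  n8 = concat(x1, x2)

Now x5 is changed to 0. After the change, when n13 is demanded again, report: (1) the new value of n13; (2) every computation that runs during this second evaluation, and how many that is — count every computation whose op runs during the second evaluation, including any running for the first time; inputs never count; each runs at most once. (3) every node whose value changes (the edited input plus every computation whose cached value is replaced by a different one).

n13 now evaluates to -4.
Run set: n1, n2, n9, n11, n13 (5 run).
Changed values: x5, n2, n9, n11, n13.
The important point: the flipped condition pulls in fresh nodes; n1 runs for the first time.

Initial pass — values computed on the first demand:
  n2 = add(4, 7) = 11
  n7 = lenl([-3, -7, -8]) = 3
  n9 = absv(11) = 11
  n11 = if0(x5=7 -> else branch n7) = 3
  n13 = min2(3, 11) = 3

Second demand — change propagation:
  n1: newly demanded (no cache) — executes and yields -4.
  n2: re-runs because x5 7->0; new result 4.
  n9: re-runs because n2 11->4; new result 4.
  n11: re-runs because x5 7->0; new result -4.
  n13: re-runs because n11 3->-4; n9 11->4; new result -4.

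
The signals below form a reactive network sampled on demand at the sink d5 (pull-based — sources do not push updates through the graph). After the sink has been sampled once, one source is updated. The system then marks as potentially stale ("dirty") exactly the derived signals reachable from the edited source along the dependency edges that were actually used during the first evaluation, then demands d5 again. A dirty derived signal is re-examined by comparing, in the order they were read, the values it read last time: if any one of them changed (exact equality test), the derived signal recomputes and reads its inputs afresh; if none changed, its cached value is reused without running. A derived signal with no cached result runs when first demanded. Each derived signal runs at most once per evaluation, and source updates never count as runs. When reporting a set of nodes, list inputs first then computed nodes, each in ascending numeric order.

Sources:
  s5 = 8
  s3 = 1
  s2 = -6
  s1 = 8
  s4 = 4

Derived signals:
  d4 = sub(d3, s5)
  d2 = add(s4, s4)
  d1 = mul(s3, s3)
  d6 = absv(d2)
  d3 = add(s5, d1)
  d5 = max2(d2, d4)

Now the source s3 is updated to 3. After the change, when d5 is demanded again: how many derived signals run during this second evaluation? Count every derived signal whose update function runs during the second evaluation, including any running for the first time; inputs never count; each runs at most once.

Initial pass — values computed on the first demand:
  d1 = mul(1, 1) = 1
  d2 = add(4, 4) = 8
  d3 = add(8, 1) = 9
  d4 = sub(9, 8) = 1
  d5 = max2(8, 1) = 8

Second demand — change propagation:
  d1: re-runs because s3 1->3; s3 1->3; new result 9.
  d3: re-runs because d1 1->9; new result 17.
  d4: re-runs because d3 9->17; new result 9.
  d5: re-runs because d4 1->9; new result 9.

Run set: d1, d3, d4, d5 (4 run).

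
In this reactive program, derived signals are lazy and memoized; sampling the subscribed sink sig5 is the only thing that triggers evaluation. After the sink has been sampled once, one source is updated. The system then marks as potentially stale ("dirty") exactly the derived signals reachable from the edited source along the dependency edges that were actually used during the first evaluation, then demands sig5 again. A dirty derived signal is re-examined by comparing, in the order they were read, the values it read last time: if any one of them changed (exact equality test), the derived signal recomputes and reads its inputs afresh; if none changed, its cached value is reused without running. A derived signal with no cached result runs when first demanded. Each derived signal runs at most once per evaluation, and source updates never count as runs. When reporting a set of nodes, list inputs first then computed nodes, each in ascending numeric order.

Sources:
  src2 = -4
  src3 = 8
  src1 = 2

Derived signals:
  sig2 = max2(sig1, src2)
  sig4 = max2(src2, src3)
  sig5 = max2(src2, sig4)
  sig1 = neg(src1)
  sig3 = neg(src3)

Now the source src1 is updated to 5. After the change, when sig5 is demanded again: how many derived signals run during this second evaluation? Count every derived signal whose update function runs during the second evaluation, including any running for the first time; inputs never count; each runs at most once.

0 derived signals run: none.
Note the shortcut — src1 feeds only undemanded nodes, so no recomputation happens.

First demand of the output computes:
  sig4 = max2(-4, 8) = 8
  sig5 = max2(-4, 8) = 8

After the edit, cleaning proceeds:
  src1 only reaches undemanded nodes; the second demand re-runs nothing.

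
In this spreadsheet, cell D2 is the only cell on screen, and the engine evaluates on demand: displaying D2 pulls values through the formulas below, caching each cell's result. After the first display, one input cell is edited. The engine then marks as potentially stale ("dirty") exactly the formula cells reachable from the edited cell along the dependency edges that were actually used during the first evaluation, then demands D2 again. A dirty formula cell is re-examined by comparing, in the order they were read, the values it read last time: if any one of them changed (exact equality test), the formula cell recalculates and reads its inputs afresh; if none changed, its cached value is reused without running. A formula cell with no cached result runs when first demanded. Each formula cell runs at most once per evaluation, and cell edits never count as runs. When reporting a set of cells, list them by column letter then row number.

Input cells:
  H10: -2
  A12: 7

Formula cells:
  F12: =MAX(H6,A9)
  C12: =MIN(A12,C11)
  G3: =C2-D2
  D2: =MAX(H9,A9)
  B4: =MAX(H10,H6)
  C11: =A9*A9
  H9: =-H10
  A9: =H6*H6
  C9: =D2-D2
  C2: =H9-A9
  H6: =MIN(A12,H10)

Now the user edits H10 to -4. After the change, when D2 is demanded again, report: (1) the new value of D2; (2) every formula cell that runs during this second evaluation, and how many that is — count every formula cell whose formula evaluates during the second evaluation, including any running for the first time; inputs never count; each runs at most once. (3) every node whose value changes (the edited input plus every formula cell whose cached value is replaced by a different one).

Initial pass — values computed on the first demand:
  H6 = MIN(7, -2) = -2
  A9 = -2 * -2 = 4
  H9 = -(-2) = 2
  D2 = MAX(2, 4) = 4

Second demand — change propagation:
  H6: re-runs because H10 -2->-4; new result -4.
  A9: re-runs because H6 -2->-4; H6 -2->-4; new result 16.
  H9: re-runs because H10 -2->-4; new result 4.
  D2: re-runs because H9 2->4; A9 4->16; new result 16.

D2 now evaluates to 16.
Run set: A9, D2, H6, H9 (4 run).
Changed values: A9, D2, H6, H9, H10.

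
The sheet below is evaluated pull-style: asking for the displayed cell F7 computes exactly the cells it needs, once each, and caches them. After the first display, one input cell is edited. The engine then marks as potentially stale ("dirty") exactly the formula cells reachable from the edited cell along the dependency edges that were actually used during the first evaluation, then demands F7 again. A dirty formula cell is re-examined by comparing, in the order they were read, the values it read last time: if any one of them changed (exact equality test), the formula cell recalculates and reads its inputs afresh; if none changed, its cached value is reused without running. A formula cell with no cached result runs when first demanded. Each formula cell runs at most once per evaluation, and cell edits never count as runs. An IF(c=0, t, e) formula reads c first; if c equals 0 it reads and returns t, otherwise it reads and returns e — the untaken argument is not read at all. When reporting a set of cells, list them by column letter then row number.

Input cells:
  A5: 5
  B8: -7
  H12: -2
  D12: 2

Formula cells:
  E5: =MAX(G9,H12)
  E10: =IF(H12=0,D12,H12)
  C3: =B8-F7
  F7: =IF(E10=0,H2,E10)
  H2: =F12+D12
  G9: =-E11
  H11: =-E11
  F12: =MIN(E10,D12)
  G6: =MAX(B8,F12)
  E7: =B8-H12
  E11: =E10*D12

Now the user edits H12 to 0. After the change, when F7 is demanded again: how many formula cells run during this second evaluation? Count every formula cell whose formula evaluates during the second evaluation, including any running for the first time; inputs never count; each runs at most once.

2 formula cells run: E10, F7.

First demand of the output computes:
  E10 = IF(H12=0: H12=-2 -> else branch H12) = -2
  F7 = IF(E10=0: E10=-2 -> else branch E10) = -2

After the edit, cleaning proceeds:
  E10: a read changed (H12 -2->0; H12 -2->0) — executes, giving 2.
  F7: a read changed (E10 -2->2; E10 -2->2) — executes, giving 2.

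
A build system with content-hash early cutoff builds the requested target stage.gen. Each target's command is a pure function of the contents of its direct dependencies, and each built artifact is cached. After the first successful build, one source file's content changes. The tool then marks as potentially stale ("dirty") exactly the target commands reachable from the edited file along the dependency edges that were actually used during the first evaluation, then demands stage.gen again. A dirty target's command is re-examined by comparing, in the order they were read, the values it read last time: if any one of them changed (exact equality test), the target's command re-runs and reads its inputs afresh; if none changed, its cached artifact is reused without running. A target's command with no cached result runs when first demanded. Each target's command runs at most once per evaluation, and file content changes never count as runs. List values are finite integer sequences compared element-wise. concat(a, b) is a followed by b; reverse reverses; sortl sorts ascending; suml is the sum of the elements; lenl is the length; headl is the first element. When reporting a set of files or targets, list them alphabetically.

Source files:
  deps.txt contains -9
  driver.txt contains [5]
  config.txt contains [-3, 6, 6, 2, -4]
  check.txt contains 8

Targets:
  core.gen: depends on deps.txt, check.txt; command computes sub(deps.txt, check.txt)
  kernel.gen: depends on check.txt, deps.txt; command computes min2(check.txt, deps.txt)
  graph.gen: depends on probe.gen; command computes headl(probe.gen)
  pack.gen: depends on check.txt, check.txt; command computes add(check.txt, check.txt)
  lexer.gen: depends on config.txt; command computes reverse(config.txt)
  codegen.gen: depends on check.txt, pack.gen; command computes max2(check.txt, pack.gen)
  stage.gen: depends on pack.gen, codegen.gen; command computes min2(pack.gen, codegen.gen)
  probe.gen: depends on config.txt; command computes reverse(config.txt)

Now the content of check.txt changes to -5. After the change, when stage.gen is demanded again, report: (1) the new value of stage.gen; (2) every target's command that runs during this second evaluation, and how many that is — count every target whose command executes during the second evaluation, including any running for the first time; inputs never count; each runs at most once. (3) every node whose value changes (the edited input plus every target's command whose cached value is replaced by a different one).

New value of stage.gen: -10.
Target commands that run: codegen.gen, pack.gen, stage.gen — 3 in total.
Values that change: check.txt, codegen.gen, pack.gen, stage.gen.

First evaluation (everything demanded from the output):
  pack.gen = add(8, 8) = 16
  codegen.gen = max2(8, 16) = 16
  stage.gen = min2(16, 16) = 16

Propagation after the edit:
  pack.gen: runs — check.txt 8->-5; check.txt 8->-5; result -10.
  codegen.gen: runs — check.txt 8->-5; pack.gen 16->-10; result -5.
  stage.gen: runs — pack.gen 16->-10; codegen.gen 16->-5; result -10.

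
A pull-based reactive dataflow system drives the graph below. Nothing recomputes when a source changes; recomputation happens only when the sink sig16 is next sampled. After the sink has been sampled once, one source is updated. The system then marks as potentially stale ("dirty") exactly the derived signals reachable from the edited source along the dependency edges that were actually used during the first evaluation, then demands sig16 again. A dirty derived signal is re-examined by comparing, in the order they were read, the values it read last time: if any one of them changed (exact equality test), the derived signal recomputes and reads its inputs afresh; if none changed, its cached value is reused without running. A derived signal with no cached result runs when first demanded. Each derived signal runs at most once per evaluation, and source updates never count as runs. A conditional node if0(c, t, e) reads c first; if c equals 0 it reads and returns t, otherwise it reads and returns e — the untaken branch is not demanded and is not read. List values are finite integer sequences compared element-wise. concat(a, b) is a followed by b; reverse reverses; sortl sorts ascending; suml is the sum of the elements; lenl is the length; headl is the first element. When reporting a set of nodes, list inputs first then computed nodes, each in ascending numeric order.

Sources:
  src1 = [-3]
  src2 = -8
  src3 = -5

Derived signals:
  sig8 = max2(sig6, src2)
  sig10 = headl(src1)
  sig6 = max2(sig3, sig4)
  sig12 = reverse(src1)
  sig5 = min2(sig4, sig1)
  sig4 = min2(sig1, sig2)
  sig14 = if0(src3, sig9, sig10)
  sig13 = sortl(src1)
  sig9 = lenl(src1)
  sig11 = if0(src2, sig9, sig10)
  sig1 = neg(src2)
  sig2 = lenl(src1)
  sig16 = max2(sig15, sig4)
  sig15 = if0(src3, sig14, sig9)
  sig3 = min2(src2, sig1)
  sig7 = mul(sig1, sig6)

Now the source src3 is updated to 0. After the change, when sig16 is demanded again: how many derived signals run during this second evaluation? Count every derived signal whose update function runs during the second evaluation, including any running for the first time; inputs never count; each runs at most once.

Derived signals that run: sig14, sig15 — 2 in total.
Key observation: a condition flipped, so demand reaches new nodes — sig14 runs for the first time.

First evaluation (everything demanded from the output):
  sig1 = neg(-8) = 8
  sig2 = lenl([-3]) = 1
  sig4 = min2(8, 1) = 1
  sig9 = lenl([-3]) = 1
  sig15 = if0(src3=-5 -> else branch sig9) = 1
  sig16 = max2(1, 1) = 1

Propagation after the edit:
  sig14: demanded for the first time — runs, produces 1.
  sig15: runs — src3 -5->0; result 1 (same value as before).
  sig16: checked — values it read are unchanged (sig15 unchanged, sig4 unchanged); reused cached 1 without running.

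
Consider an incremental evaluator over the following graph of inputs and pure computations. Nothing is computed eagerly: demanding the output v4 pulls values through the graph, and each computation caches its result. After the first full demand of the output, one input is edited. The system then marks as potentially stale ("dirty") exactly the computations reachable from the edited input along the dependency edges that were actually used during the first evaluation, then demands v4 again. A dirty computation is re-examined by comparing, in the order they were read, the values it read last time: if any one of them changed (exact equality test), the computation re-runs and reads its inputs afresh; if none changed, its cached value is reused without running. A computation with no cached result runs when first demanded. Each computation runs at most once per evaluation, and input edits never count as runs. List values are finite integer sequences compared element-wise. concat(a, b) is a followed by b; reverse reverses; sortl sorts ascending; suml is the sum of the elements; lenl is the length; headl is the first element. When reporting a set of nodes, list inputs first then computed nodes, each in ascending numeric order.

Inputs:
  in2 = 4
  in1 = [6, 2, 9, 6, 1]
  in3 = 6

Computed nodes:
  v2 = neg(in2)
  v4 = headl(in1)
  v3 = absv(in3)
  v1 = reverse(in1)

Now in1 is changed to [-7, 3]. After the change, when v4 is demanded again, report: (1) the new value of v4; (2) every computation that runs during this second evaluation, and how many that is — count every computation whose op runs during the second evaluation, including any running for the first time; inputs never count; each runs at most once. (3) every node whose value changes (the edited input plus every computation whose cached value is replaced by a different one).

Initial pass — values computed on the first demand:
  v4 = headl([6, 2, 9, 6, 1]) = 6

Second demand — change propagation:
  v4: re-runs because in1 [6, 2, 9, 6, 1]->[-7, 3]; new result -7.

v4 now evaluates to -7.
Run set: v4 (1 run).
Changed values: in1, v4.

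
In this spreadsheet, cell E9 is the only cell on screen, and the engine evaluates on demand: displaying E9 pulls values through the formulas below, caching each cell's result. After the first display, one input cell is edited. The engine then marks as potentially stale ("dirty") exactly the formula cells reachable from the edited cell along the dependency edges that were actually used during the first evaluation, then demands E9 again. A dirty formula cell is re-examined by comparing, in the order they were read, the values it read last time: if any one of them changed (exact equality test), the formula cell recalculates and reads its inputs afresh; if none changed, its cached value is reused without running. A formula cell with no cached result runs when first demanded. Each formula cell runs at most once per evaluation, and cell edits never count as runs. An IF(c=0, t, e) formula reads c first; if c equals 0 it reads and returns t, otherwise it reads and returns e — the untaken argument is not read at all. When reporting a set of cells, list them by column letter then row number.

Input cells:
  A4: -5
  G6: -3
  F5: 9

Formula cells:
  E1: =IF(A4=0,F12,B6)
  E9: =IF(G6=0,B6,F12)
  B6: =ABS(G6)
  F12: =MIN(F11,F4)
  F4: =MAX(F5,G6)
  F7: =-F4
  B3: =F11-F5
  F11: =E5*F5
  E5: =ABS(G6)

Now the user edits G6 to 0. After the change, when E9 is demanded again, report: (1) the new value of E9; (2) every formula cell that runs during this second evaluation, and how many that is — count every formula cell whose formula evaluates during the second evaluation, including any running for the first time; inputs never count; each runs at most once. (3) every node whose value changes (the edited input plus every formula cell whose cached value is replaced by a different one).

E9 now evaluates to 0.
Run set: B6, E9 (2 run).
Changed values: E9, G6.
The important point: the flipped condition redirects demand; E5, F4, F11, F12 are left stale, never re-checked.

Initial pass — values computed on the first demand:
  E5 = ABS(-3) = 3
  F4 = MAX(9, -3) = 9
  F11 = 3 * 9 = 27
  F12 = MIN(27, 9) = 9
  E9 = IF(G6=0: G6=-3 -> else branch F12) = 9

Second demand — change propagation:
  B6: newly demanded (no cache) — executes and yields 0.
  E5: dirty yet unreached — the second evaluation never asks for it.
  F4: dirty yet unreached — the second evaluation never asks for it.
  F11: dirty yet unreached — the second evaluation never asks for it.
  F12: dirty yet unreached — the second evaluation never asks for it.
  E9: re-runs because G6 -3->0; new result 0.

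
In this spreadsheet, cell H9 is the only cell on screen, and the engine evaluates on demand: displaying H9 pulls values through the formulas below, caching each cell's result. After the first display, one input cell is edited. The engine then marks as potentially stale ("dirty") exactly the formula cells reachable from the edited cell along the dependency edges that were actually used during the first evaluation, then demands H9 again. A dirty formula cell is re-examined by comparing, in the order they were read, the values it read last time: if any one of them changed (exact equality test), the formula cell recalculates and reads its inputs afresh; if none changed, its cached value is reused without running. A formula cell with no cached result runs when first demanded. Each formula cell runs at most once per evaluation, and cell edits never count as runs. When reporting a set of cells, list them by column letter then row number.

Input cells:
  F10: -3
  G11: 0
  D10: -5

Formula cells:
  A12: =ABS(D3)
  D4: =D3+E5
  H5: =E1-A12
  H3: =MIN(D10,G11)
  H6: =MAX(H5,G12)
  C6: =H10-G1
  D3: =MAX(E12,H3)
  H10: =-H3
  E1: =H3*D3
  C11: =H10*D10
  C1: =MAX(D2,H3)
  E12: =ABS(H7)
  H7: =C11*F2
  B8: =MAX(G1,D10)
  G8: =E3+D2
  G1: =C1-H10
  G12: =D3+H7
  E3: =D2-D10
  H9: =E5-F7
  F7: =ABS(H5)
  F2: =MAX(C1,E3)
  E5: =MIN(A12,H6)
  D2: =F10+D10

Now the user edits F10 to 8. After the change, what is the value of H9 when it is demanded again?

H9 now evaluates to -1200.

Initial pass — values computed on the first demand:
  D2 = -3 + -5 = -8
  E3 = -8 - -5 = -3
  H3 = MIN(-5, 0) = -5
  C1 = MAX(-8, -5) = -5
  F2 = MAX(-5, -3) = -3
  H10 = -(-5) = 5
  C11 = 5 * -5 = -25
  H7 = -25 * -3 = 75
  E12 = ABS(75) = 75
  D3 = MAX(75, -5) = 75
  A12 = ABS(75) = 75
  E1 = -5 * 75 = -375
  G12 = 75 + 75 = 150
  H5 = -375 - 75 = -450
  F7 = ABS(-450) = 450
  H6 = MAX(-450, 150) = 150
  E5 = MIN(75, 150) = 75
  H9 = 75 - 450 = -375

Second demand — change propagation:
  D2: re-runs because F10 -3->8; new result 3.
  C1: re-runs because D2 -8->3; new result 3.
  E3: re-runs because D2 -8->3; new result 8.
  F2: re-runs because C1 -5->3; E3 -3->8; new result 8.
  H7: re-runs because F2 -3->8; new result -200.
  E12: re-runs because H7 75->-200; new result 200.
  D3: re-runs because E12 75->200; new result 200.
  A12: re-runs because D3 75->200; new result 200.
  E1: re-runs because D3 75->200; new result -1000.
  G12: re-runs because D3 75->200; H7 75->-200; new result 0.
  H5: re-runs because E1 -375->-1000; A12 75->200; new result -1200.
  F7: re-runs because H5 -450->-1200; new result 1200.
  H6: re-runs because H5 -450->-1200; G12 150->0; new result 0.
  E5: re-runs because A12 75->200; H6 150->0; new result 0.
  H9: re-runs because E5 75->0; F7 450->1200; new result -1200.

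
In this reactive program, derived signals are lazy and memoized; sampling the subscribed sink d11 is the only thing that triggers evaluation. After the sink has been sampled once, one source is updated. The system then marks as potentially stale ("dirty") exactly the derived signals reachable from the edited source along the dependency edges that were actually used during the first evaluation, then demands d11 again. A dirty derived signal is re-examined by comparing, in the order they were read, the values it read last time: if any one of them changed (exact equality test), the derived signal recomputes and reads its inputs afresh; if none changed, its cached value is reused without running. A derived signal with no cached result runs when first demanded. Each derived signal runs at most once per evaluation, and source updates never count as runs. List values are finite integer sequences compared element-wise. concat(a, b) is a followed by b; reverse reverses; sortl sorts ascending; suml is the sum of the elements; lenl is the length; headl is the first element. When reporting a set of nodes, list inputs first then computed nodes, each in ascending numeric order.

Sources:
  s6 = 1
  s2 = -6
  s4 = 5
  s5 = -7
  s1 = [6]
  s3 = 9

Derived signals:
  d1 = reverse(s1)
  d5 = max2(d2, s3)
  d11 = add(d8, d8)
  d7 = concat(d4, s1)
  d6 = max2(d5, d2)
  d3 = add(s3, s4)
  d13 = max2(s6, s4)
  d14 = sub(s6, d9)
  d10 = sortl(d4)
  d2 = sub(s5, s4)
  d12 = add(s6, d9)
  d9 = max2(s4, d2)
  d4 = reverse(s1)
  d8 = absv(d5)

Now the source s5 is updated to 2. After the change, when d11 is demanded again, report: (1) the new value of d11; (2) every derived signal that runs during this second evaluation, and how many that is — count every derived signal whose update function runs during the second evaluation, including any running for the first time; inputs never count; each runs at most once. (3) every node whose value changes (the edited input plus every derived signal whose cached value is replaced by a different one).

Demanding d11 again yields 18.
2 derived signals run: d2, d5.
The nodes whose values change: s5, d2.
Note the absorption at d5: it re-runs yet its value is the same, leaving the output's value untouched.

First demand of the output computes:
  d2 = sub(-7, 5) = -12
  d5 = max2(-12, 9) = 9
  d8 = absv(9) = 9
  d11 = add(9, 9) = 18

After the edit, cleaning proceeds:
  d2: a read changed (s5 -7->2) — executes, giving -3.
  d5: a read changed (d2 -12->-3) — executes, giving 9 — identical to its old value.
  d8: dirty, but its reads are unchanged (d5 unchanged); cached 9 stands.
  d11: dirty, but its reads are unchanged (d8 unchanged, d8 unchanged); cached 18 stands.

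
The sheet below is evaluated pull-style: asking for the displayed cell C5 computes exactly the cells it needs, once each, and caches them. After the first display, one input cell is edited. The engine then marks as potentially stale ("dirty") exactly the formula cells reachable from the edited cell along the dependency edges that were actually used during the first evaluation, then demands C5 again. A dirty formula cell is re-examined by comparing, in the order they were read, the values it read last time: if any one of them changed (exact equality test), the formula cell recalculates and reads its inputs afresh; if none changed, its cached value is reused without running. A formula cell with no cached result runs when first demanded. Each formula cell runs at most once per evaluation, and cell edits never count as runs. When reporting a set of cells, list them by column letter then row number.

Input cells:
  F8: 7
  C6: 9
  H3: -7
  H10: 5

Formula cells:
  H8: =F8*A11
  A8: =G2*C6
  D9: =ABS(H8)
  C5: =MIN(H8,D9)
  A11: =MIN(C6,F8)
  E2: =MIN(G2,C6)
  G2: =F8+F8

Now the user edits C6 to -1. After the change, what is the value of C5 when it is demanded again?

First demand of the output computes:
  A11 = MIN(9, 7) = 7
  H8 = 7 * 7 = 49
  D9 = ABS(49) = 49
  C5 = MIN(49, 49) = 49

After the edit, cleaning proceeds:
  A11: a read changed (C6 9->-1) — executes, giving -1.
  H8: a read changed (A11 7->-1) — executes, giving -7.
  D9: a read changed (H8 49->-7) — executes, giving 7.
  C5: a read changed (H8 49->-7; D9 49->7) — executes, giving -7.

Demanding C5 again yields -7.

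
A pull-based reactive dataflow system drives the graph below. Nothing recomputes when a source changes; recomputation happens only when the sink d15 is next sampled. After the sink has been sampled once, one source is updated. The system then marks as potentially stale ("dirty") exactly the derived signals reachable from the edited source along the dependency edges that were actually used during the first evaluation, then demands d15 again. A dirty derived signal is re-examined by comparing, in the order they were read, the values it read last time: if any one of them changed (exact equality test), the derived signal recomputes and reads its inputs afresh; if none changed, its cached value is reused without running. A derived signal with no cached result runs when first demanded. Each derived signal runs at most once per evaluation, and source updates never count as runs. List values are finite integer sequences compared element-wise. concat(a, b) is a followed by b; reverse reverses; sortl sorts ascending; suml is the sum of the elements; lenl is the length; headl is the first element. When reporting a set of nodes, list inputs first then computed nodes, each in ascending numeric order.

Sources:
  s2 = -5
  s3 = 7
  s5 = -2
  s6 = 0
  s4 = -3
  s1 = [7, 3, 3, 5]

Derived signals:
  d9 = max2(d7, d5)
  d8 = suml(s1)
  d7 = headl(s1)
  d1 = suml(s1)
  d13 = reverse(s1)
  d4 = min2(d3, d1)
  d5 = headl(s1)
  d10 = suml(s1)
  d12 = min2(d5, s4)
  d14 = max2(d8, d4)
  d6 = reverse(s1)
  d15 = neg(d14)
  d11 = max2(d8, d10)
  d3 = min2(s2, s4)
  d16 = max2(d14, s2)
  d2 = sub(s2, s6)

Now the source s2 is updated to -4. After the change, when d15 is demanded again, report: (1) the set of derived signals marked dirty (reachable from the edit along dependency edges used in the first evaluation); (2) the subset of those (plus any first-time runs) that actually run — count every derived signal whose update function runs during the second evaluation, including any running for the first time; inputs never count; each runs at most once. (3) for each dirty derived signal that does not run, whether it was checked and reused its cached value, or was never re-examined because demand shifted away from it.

First evaluation (everything demanded from the output):
  d1 = suml([7, 3, 3, 5]) = 18
  d3 = min2(-5, -3) = -5
  d4 = min2(-5, 18) = -5
  d8 = suml([7, 3, 3, 5]) = 18
  d14 = max2(18, -5) = 18
  d15 = neg(18) = -18

Propagation after the edit:
  d3: runs — s2 -5->-4; result -4.
  d4: runs — d3 -5->-4; result -4.
  d14: runs — d4 -5->-4; result 18 (same value as before).
  d15: checked — values it read are unchanged (d14 unchanged); reused cached -18 without running.

Key observation: the change is absorbed at d14 — it re-runs but produces the same value, and the output's value is unchanged.

Marked dirty: d3, d4, d14, d15.
Derived signals that run: d3, d4, d14 — 3 in total.
Checked but reused from cache: d15.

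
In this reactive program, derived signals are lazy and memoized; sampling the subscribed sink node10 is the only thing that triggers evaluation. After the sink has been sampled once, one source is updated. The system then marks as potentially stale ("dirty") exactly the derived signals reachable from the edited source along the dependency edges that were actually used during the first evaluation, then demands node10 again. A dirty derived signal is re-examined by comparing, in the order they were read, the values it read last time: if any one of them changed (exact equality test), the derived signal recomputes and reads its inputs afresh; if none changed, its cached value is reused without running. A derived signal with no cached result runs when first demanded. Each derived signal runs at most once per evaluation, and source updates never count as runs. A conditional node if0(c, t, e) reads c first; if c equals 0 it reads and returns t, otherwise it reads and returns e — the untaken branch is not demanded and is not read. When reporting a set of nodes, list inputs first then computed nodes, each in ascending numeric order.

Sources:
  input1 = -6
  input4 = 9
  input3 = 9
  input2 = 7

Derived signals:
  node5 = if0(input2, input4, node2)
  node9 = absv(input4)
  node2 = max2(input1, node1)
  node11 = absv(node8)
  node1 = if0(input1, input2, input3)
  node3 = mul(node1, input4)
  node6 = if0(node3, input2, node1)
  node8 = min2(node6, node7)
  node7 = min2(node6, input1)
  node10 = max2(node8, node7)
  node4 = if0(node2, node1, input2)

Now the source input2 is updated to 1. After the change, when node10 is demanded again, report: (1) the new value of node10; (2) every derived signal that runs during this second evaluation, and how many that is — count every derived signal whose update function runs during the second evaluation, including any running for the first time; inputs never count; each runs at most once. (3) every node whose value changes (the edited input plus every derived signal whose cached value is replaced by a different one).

Demanding node10 again yields -6.
0 derived signals run: none.
The nodes whose values change: input2.
The important point: nothing the output needs ever reads input2, so the edit is invisible to it.

First demand of the output computes:
  node1 = if0(input1=-6 -> else branch input3) = 9
  node3 = mul(9, 9) = 81
  node6 = if0(node3=81 -> else branch node1) = 9
  node7 = min2(9, -6) = -6
  node8 = min2(9, -6) = -6
  node10 = max2(-6, -6) = -6

After the edit, cleaning proceeds:
  no demanded computation ever read input2, so the edit dirties nothing and nothing runs.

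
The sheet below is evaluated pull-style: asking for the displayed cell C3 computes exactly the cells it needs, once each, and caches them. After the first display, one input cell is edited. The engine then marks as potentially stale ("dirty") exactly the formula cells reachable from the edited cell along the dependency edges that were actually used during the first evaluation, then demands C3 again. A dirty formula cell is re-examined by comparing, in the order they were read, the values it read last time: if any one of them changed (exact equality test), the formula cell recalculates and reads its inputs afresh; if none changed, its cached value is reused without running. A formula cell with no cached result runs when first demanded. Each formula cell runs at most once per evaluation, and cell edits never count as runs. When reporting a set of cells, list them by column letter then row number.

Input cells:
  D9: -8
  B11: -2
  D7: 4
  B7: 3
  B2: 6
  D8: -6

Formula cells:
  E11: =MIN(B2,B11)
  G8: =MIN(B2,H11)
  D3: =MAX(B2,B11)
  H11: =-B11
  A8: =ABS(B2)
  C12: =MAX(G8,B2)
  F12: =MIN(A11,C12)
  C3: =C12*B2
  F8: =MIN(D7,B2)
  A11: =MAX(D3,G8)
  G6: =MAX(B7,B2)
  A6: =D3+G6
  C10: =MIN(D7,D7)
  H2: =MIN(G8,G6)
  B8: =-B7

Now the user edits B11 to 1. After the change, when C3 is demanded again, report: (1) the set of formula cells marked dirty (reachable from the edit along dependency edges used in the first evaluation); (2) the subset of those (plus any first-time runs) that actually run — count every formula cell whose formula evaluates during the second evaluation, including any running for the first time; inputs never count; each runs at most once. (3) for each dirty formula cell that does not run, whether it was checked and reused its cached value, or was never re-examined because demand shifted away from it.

First demand of the output computes:
  H11 = -(-2) = 2
  G8 = MIN(6, 2) = 2
  C12 = MAX(2, 6) = 6
  C3 = 6 * 6 = 36

After the edit, cleaning proceeds:
  H11: a read changed (B11 -2->1) — executes, giving -1.
  G8: a read changed (H11 2->-1) — executes, giving -1.
  C12: a read changed (G8 2->-1) — executes, giving 6 — identical to its old value.
  C3: dirty, but its reads are unchanged (C12 unchanged, B2 unchanged); cached 36 stands.

Note the absorption at C12: it re-runs yet its value is the same, leaving the output's value untouched.

The edit dirties: C3, C12, G8, H11.
3 formula cells run: C12, G8, H11.
Cache hits after checking: C3.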